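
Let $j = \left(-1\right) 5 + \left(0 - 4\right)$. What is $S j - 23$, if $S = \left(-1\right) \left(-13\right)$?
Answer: $-140$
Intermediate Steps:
$S = 13$
$j = -9$ ($j = -5 + \left(0 - 4\right) = -5 - 4 = -9$)
$S j - 23 = 13 \left(-9\right) - 23 = -117 - 23 = -140$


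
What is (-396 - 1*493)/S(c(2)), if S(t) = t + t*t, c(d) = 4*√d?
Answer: -889/31 + 889*√2/248 ≈ -23.608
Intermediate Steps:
S(t) = t + t²
(-396 - 1*493)/S(c(2)) = (-396 - 1*493)/(((4*√2)*(1 + 4*√2))) = (-396 - 493)/((4*√2*(1 + 4*√2))) = -889*√2/(8*(1 + 4*√2))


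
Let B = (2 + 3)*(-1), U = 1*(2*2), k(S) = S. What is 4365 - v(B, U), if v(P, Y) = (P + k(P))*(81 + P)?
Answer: 5125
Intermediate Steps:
U = 4 (U = 1*4 = 4)
B = -5 (B = 5*(-1) = -5)
v(P, Y) = 2*P*(81 + P) (v(P, Y) = (P + P)*(81 + P) = (2*P)*(81 + P) = 2*P*(81 + P))
4365 - v(B, U) = 4365 - 2*(-5)*(81 - 5) = 4365 - 2*(-5)*76 = 4365 - 1*(-760) = 4365 + 760 = 5125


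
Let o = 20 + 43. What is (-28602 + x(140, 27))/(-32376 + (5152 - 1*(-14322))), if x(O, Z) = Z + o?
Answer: 14256/6451 ≈ 2.2099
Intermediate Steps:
o = 63
x(O, Z) = 63 + Z (x(O, Z) = Z + 63 = 63 + Z)
(-28602 + x(140, 27))/(-32376 + (5152 - 1*(-14322))) = (-28602 + (63 + 27))/(-32376 + (5152 - 1*(-14322))) = (-28602 + 90)/(-32376 + (5152 + 14322)) = -28512/(-32376 + 19474) = -28512/(-12902) = -28512*(-1/12902) = 14256/6451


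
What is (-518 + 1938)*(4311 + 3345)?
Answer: 10871520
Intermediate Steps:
(-518 + 1938)*(4311 + 3345) = 1420*7656 = 10871520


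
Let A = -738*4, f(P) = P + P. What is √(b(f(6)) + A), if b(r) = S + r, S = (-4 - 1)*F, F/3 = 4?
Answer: 10*I*√30 ≈ 54.772*I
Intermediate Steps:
F = 12 (F = 3*4 = 12)
S = -60 (S = (-4 - 1)*12 = -5*12 = -60)
f(P) = 2*P
b(r) = -60 + r
A = -2952
√(b(f(6)) + A) = √((-60 + 2*6) - 2952) = √((-60 + 12) - 2952) = √(-48 - 2952) = √(-3000) = 10*I*√30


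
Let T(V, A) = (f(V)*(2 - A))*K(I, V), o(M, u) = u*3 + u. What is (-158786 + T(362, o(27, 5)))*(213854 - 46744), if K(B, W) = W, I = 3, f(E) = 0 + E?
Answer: -420712459580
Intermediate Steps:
f(E) = E
o(M, u) = 4*u (o(M, u) = 3*u + u = 4*u)
T(V, A) = V²*(2 - A) (T(V, A) = (V*(2 - A))*V = V²*(2 - A))
(-158786 + T(362, o(27, 5)))*(213854 - 46744) = (-158786 + 362²*(2 - 4*5))*(213854 - 46744) = (-158786 + 131044*(2 - 1*20))*167110 = (-158786 + 131044*(2 - 20))*167110 = (-158786 + 131044*(-18))*167110 = (-158786 - 2358792)*167110 = -2517578*167110 = -420712459580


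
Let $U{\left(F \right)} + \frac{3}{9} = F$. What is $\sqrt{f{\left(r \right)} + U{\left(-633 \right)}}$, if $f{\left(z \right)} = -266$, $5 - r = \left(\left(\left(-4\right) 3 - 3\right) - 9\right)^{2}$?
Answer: $\frac{i \sqrt{8094}}{3} \approx 29.989 i$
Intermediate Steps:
$U{\left(F \right)} = - \frac{1}{3} + F$
$r = -571$ ($r = 5 - \left(\left(\left(-4\right) 3 - 3\right) - 9\right)^{2} = 5 - \left(\left(-12 - 3\right) - 9\right)^{2} = 5 - \left(-15 - 9\right)^{2} = 5 - \left(-24\right)^{2} = 5 - 576 = -571$)
$\sqrt{f{\left(r \right)} + U{\left(-633 \right)}} = \sqrt{-266 - \frac{1900}{3}} = \sqrt{- \frac{2698}{3}} = \frac{i \sqrt{8094}}{3}$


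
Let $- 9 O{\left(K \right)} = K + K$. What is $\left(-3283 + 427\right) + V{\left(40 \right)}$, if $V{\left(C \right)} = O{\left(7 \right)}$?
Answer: $- \frac{25718}{9} \approx -2857.6$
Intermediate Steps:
$O{\left(K \right)} = - \frac{2 K}{9}$ ($O{\left(K \right)} = - \frac{K + K}{9} = - \frac{2 K}{9}$)
$V{\left(C \right)} = - \frac{14}{9}$ ($V{\left(C \right)} = \left(- \frac{2}{9}\right) 7 = - \frac{14}{9}$)
$\left(-3283 + 427\right) + V{\left(40 \right)} = \left(-3283 + 427\right) - \frac{14}{9} = -2856 - \frac{14}{9} = - \frac{25718}{9}$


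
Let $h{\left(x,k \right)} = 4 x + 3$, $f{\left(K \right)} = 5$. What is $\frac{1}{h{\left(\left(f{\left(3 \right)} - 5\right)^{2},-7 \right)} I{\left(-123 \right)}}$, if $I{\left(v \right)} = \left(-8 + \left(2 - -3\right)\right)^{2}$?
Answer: $\frac{1}{27} \approx 0.037037$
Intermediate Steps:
$I{\left(v \right)} = 9$ ($I{\left(v \right)} = \left(-8 + \left(2 + 3\right)\right)^{2} = \left(-8 + 5\right)^{2} = \left(-3\right)^{2} = 9$)
$h{\left(x,k \right)} = 3 + 4 x$
$\frac{1}{h{\left(\left(f{\left(3 \right)} - 5\right)^{2},-7 \right)} I{\left(-123 \right)}} = \frac{1}{\left(3 + 4 \left(5 - 5\right)^{2}\right) 9} = \frac{1}{\left(3 + 4 \cdot 0^{2}\right) 9} = \frac{1}{\left(3 + 4 \cdot 0\right) 9} = \frac{1}{\left(3 + 0\right) 9} = \frac{1}{3 \cdot 9} = \frac{1}{27}$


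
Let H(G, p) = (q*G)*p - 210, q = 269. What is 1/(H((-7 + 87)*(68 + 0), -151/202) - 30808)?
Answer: -101/113616498 ≈ -8.8896e-7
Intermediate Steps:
H(G, p) = -210 + 269*G*p (H(G, p) = (269*G)*p - 210 = 269*G*p - 210 = -210 + 269*G*p)
1/(H((-7 + 87)*(68 + 0), -151/202) - 30808) = 1/((-210 + 269*((-7 + 87)*(68 + 0))*(-151/202)) - 30808) = 1/((-210 + 269*(80*68)*(-151*1/202)) - 30808) = 1/((-210 + 269*5440*(-151/202)) - 30808) = 1/((-210 - 110483680/101) - 30808) = 1/(-110504890/101 - 30808) = 1/(-113616498/101) = -101/113616498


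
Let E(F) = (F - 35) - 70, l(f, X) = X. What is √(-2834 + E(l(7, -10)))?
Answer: I*√2949 ≈ 54.305*I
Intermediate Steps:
E(F) = -105 + F (E(F) = (-35 + F) - 70 = -105 + F)
√(-2834 + E(l(7, -10))) = √(-2834 + (-105 - 10)) = √(-2834 - 115) = √(-2949) = I*√2949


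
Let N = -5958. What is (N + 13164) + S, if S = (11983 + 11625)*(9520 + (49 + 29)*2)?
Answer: 228438214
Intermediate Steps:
S = 228431008 (S = 23608*(9520 + 78*2) = 23608*(9520 + 156) = 23608*9676 = 228431008)
(N + 13164) + S = (-5958 + 13164) + 228431008 = 7206 + 228431008 = 228438214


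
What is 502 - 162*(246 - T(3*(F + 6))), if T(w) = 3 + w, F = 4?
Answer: -34004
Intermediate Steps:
502 - 162*(246 - T(3*(F + 6))) = 502 - 162*(246 - (3 + 3*(4 + 6))) = 502 - 162*(246 - (3 + 3*10)) = 502 - 162*(246 - (3 + 30)) = 502 - 162*(246 - 1*33) = 502 - 162*(246 - 33) = 502 - 162*213 = 502 - 34506 = -34004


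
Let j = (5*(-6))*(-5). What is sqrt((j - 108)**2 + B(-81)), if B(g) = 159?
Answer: sqrt(1923) ≈ 43.852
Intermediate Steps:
j = 150 (j = -30*(-5) = 150)
sqrt((j - 108)**2 + B(-81)) = sqrt((150 - 108)**2 + 159) = sqrt(42**2 + 159) = sqrt(1764 + 159) = sqrt(1923)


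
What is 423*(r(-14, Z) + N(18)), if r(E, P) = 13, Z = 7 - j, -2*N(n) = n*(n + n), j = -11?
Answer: -131553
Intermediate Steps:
N(n) = -n² (N(n) = -n*(n + n)/2 = -n*2*n/2 = -n²)
Z = 18 (Z = 7 - 1*(-11) = 7 + 11 = 18)
423*(r(-14, Z) + N(18)) = 423*(13 - 1*18²) = 423*(13 - 1*324) = 423*(13 - 324) = 423*(-311) = -131553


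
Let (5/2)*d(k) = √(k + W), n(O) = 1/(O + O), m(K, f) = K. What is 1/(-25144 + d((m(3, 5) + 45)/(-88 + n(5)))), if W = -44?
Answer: -23022475/578877117926 - 5*I*√956059/1157754235852 ≈ -3.9771e-5 - 4.2228e-9*I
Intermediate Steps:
n(O) = 1/(2*O)
d(k) = 2*√(-44 + k)/5 (d(k) = 2*√(k - 44)/5 = 2*√(-44 + k)/5)
1/(-25144 + d((m(3, 5) + 45)/(-88 + n(5)))) = 1/(-25144 + 2*√(-44 + (3 + 45)/(-88 + (½)/5))/5) = 1/(-25144 + 2*√(-44 + 48/(-88 + (½)*(⅕)))/5) = 1/(-25144 + 2*√(-44 + 48/(-88 + ⅒))/5) = 1/(-25144 + 2*√(-44 + 48/(-879/10))/5) = 1/(-25144 + 2*√(-44 + 48*(-10/879))/5) = 1/(-25144 + 2*√(-44 - 160/293)/5) = 1/(-25144 + 2*√(-13052/293)/5) = 1/(-25144 + 2*(2*I*√956059/293)/5) = 1/(-25144 + 4*I*√956059/1465)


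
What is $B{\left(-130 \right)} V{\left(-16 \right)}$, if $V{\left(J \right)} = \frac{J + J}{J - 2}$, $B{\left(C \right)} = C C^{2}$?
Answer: $- \frac{35152000}{9} \approx -3.9058 \cdot 10^{6}$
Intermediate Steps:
$B{\left(C \right)} = C^{3}$
$V{\left(J \right)} = \frac{2 J}{-2 + J}$
$B{\left(-130 \right)} V{\left(-16 \right)} = \left(-130\right)^{3} \cdot 2 \left(-16\right) \frac{1}{-2 - 16} = - 2197000 \cdot 2 \left(-16\right) \frac{1}{-18} = - 2197000 \cdot 2 \left(-16\right) \left(- \frac{1}{18}\right) = \left(-2197000\right) \frac{16}{9} = - \frac{35152000}{9}$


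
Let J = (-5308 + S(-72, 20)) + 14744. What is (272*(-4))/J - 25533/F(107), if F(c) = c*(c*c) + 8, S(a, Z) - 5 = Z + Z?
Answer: -1574933861/11614708531 ≈ -0.13560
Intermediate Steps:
S(a, Z) = 5 + 2*Z (S(a, Z) = 5 + (Z + Z) = 5 + 2*Z)
J = 9481 (J = (-5308 + (5 + 2*20)) + 14744 = (-5308 + (5 + 40)) + 14744 = (-5308 + 45) + 14744 = -5263 + 14744 = 9481)
F(c) = 8 + c³ (F(c) = c*c² + 8 = c³ + 8 = 8 + c³)
(272*(-4))/J - 25533/F(107) = (272*(-4))/9481 - 25533/(8 + 107³) = -1088*1/9481 - 25533/(8 + 1225043) = -1088/9481 - 25533/1225051 = -1574933861/11614708531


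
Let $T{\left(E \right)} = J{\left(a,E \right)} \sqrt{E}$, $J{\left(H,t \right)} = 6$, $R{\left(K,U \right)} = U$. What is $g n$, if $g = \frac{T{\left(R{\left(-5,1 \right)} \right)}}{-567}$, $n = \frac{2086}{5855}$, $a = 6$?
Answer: $- \frac{596}{158085} \approx -0.0037701$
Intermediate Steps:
$n = \frac{2086}{5855}$ ($n = 2086 \cdot \frac{1}{5855} = \frac{2086}{5855} \approx 0.35628$)
$T{\left(E \right)} = 6 \sqrt{E}$
$g = - \frac{2}{189}$ ($g = \frac{6 \sqrt{1}}{-567} = 6 \cdot 1 \left(- \frac{1}{567}\right) = 6 \left(- \frac{1}{567}\right) = - \frac{2}{189} \approx -0.010582$)
$g n = \left(- \frac{2}{189}\right) \frac{2086}{5855} = - \frac{596}{158085}$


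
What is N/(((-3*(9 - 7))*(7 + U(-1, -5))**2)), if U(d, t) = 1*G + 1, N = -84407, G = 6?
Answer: 84407/1176 ≈ 71.775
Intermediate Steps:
U(d, t) = 7 (U(d, t) = 1*6 + 1 = 6 + 1 = 7)
N/(((-3*(9 - 7))*(7 + U(-1, -5))**2)) = -84407*(-1/(3*(7 + 7)**2*(9 - 7))) = -84407/(-3*2*14**2) = -84407/((-6*196)) = -84407/(-1176) = -84407*(-1/1176) = 84407/1176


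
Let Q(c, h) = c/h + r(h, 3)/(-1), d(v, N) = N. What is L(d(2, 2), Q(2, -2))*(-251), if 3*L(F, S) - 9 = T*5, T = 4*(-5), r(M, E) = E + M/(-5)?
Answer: 22841/3 ≈ 7613.7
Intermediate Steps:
r(M, E) = E - M/5 (r(M, E) = E + M*(-⅕) = E - M/5)
T = -20
Q(c, h) = -3 + h/5 + c/h (Q(c, h) = c/h + (3 - h/5)/(-1) = c/h + (3 - h/5)*(-1) = c/h + (-3 + h/5) = -3 + h/5 + c/h)
L(F, S) = -91/3 (L(F, S) = 3 + (-20*5)/3 = 3 + (⅓)*(-100) = 3 - 100/3 = -91/3)
L(d(2, 2), Q(2, -2))*(-251) = -91/3*(-251) = 22841/3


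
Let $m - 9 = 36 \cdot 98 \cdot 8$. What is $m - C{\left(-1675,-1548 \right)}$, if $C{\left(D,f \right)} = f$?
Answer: $29781$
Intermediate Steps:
$m = 28233$ ($m = 9 + 36 \cdot 98 \cdot 8 = 9 + 3528 \cdot 8 = 9 + 28224 = 28233$)
$m - C{\left(-1675,-1548 \right)} = 28233 - -1548 = 28233 + 1548 = 29781$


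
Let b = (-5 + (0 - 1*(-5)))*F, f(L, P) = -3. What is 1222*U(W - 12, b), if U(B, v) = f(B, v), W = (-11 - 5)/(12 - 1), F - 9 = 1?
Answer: -3666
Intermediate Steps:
F = 10 (F = 9 + 1 = 10)
W = -16/11 ≈ -1.4545
b = 0 (b = (-5 + (0 - 1*(-5)))*10 = (-5 + (0 + 5))*10 = (-5 + 5)*10 = 0*10 = 0)
U(B, v) = -3
1222*U(W - 12, b) = 1222*(-3) = -3666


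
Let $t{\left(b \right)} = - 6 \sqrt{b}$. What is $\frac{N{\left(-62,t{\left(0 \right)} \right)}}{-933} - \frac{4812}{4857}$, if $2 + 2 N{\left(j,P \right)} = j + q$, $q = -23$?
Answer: $- \frac{950737}{1007018} \approx -0.94411$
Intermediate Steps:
$N{\left(j,P \right)} = - \frac{25}{2} + \frac{j}{2}$ ($N{\left(j,P \right)} = -1 + \frac{j - 23}{2} = -1 + \frac{-23 + j}{2} = -1 + \left(- \frac{23}{2} + \frac{j}{2}\right) = - \frac{25}{2} + \frac{j}{2}$)
$\frac{N{\left(-62,t{\left(0 \right)} \right)}}{-933} - \frac{4812}{4857} = \frac{- \frac{25}{2} + \frac{1}{2} \left(-62\right)}{-933} - \frac{4812}{4857} = \left(- \frac{25}{2} - 31\right) \left(- \frac{1}{933}\right) - \frac{1604}{1619} = \left(- \frac{87}{2}\right) \left(- \frac{1}{933}\right) - \frac{1604}{1619} = \frac{29}{622} - \frac{1604}{1619} = - \frac{950737}{1007018}$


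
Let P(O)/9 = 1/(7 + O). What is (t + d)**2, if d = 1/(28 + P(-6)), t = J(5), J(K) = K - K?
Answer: 1/1369 ≈ 0.00073046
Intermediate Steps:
J(K) = 0
t = 0
P(O) = 9/(7 + O)
d = 1/37 (d = 1/(28 + 9/(7 - 6)) = 1/(28 + 9/1) = 1/(28 + 9*1) = 1/(28 + 9) = 1/37 ≈ 0.027027)
(t + d)**2 = (0 + 1/37)**2 = (1/37)**2 = 1/1369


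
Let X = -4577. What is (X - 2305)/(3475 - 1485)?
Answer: -3441/995 ≈ -3.4583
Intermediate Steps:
(X - 2305)/(3475 - 1485) = (-4577 - 2305)/(3475 - 1485) = -6882/1990 = -6882*1/1990 = -3441/995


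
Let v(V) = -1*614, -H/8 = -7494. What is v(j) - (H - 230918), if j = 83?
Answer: 170352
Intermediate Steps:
H = 59952 (H = -8*(-7494) = 59952)
v(V) = -614
v(j) - (H - 230918) = -614 - (59952 - 230918) = -614 - 1*(-170966) = -614 + 170966 = 170352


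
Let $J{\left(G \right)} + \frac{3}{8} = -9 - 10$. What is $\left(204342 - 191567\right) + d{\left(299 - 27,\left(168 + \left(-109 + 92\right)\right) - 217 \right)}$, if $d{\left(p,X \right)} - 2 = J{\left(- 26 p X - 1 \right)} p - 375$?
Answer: $7132$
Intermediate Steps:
$J{\left(G \right)} = - \frac{155}{8}$ ($J{\left(G \right)} = - \frac{3}{8} - 19 = - \frac{155}{8}$)
$d{\left(p,X \right)} = -373 - \frac{155 p}{8}$ ($d{\left(p,X \right)} = 2 - \left(375 + \frac{155 p}{8}\right) = -373 - \frac{155 p}{8}$)
$\left(204342 - 191567\right) + d{\left(299 - 27,\left(168 + \left(-109 + 92\right)\right) - 217 \right)} = \left(204342 - 191567\right) - \left(373 + \frac{155 \left(299 - 27\right)}{8}\right) = 12775 - \left(373 + \frac{155 \left(299 - 27\right)}{8}\right) = 12775 - 5643 = 7132$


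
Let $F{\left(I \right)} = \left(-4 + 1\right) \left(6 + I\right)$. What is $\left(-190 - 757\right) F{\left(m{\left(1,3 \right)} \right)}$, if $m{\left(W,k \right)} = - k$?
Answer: $8523$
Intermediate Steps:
$F{\left(I \right)} = -18 - 3 I$ ($F{\left(I \right)} = - 3 \left(6 + I\right) = -18 - 3 I$)
$\left(-190 - 757\right) F{\left(m{\left(1,3 \right)} \right)} = \left(-190 - 757\right) \left(-18 - 3 \left(\left(-1\right) 3\right)\right) = - 947 \left(-18 - -9\right) = - 947 \left(-18 + 9\right) = \left(-947\right) \left(-9\right) = 8523$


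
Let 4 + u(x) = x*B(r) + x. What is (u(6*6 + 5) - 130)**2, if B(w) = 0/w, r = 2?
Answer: 8649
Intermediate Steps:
B(w) = 0
u(x) = -4 + x (u(x) = -4 + (x*0 + x) = -4 + (0 + x) = -4 + x)
(u(6*6 + 5) - 130)**2 = ((-4 + (6*6 + 5)) - 130)**2 = ((-4 + (36 + 5)) - 130)**2 = ((-4 + 41) - 130)**2 = (37 - 130)**2 = (-93)**2 = 8649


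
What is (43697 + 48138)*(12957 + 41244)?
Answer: 4977548835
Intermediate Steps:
(43697 + 48138)*(12957 + 41244) = 91835*54201 = 4977548835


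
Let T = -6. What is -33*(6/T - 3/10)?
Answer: 429/10 ≈ 42.900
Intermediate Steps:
-33*(6/T - 3/10) = -33*(6/(-6) - 3/10) = -33*(6*(-1/6) - 3*1/10) = -33*(-1 - 3/10) = -33*(-13/10) = 429/10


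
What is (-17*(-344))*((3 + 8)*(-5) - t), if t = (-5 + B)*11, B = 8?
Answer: -514624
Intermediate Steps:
t = 33 (t = (-5 + 8)*11 = 3*11 = 33)
(-17*(-344))*((3 + 8)*(-5) - t) = (-17*(-344))*((3 + 8)*(-5) - 1*33) = 5848*(11*(-5) - 33) = 5848*(-55 - 33) = 5848*(-88) = -514624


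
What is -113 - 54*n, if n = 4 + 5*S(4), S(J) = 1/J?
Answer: -793/2 ≈ -396.50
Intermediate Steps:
n = 21/4 (n = 4 + 5/4 = 21/4 ≈ 5.2500)
-113 - 54*n = -113 - 54*21/4 = -113 - 567/2 = -793/2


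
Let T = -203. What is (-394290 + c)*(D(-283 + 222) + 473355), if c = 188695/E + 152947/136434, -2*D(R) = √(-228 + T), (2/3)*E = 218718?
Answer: -309410819546762070415/1657809534 + 5882894182845557*I*√431/29840571612 ≈ -1.8664e+11 + 4.0928e+6*I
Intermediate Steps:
E = 328077 (E = (3/2)*218718 = 328077)
D(R) = -I*√431/2 (D(R) = -√(-228 - 203)/2 = -I*√431/2)
c = 25307602183/14920285806 (c = 188695/328077 + 152947/136434 = 25307602183/14920285806 ≈ 1.6962)
(-394290 + c)*(D(-283 + 222) + 473355) = (-394290 + 25307602183/14920285806)*(-I*√431/2 + 473355) = -5882894182845557*(473355 - I*√431/2)/14920285806 = -309410819546762070415/1657809534 + 5882894182845557*I*√431/29840571612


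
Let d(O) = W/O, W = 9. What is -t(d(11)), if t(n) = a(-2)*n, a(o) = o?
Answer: 18/11 ≈ 1.6364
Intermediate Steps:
d(O) = 9/O
t(n) = -2*n
-t(d(11)) = -(-2)*9/11 = -1*(-18/11) = 18/11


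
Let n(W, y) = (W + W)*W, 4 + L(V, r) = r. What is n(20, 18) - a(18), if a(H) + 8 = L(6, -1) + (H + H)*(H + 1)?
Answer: 129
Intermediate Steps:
L(V, r) = -4 + r
n(W, y) = 2*W**2 (n(W, y) = (2*W)*W = 2*W**2)
a(H) = -13 + 2*H*(1 + H) (a(H) = -8 + ((-4 - 1) + (H + H)*(H + 1)) = -8 + (-5 + (2*H)*(1 + H)) = -8 + (-5 + 2*H*(1 + H)) = -13 + 2*H*(1 + H))
n(20, 18) - a(18) = 2*20**2 - (-13 + 2*18 + 2*18**2) = 2*400 - (-13 + 36 + 2*324) = 800 - (-13 + 36 + 648) = 800 - 1*671 = 800 - 671 = 129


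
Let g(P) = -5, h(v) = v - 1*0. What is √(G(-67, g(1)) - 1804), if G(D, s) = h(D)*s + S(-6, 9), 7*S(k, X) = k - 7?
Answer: 6*I*√2002/7 ≈ 38.352*I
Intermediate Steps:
S(k, X) = -1 + k/7 (S(k, X) = (k - 7)/7 = (-7 + k)/7 = -1 + k/7)
h(v) = v (h(v) = v + 0 = v)
G(D, s) = -13/7 + D*s (G(D, s) = D*s + (-1 + (⅐)*(-6)) = D*s + (-1 - 6/7) = D*s - 13/7 = -13/7 + D*s)
√(G(-67, g(1)) - 1804) = √((-13/7 - 67*(-5)) - 1804) = √((-13/7 + 335) - 1804) = √(2332/7 - 1804) = √(-10296/7) = 6*I*√2002/7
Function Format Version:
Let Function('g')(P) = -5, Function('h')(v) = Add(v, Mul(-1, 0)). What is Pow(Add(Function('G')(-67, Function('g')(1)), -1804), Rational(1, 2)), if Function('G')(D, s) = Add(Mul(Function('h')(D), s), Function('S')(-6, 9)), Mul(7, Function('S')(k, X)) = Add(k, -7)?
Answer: Mul(Rational(6, 7), I, Pow(2002, Rational(1, 2))) ≈ Mul(38.352, I)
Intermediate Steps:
Function('S')(k, X) = Add(-1, Mul(Rational(1, 7), k)) (Function('S')(k, X) = Mul(Rational(1, 7), Add(k, -7)) = Mul(Rational(1, 7), Add(-7, k)) = Add(-1, Mul(Rational(1, 7), k)))
Function('h')(v) = v (Function('h')(v) = Add(v, 0) = v)
Function('G')(D, s) = Add(Rational(-13, 7), Mul(D, s)) (Function('G')(D, s) = Add(Mul(D, s), Add(-1, Mul(Rational(1, 7), -6))) = Add(Mul(D, s), Add(-1, Rational(-6, 7))) = Add(Mul(D, s), Rational(-13, 7)) = Add(Rational(-13, 7), Mul(D, s)))
Pow(Add(Function('G')(-67, Function('g')(1)), -1804), Rational(1, 2)) = Pow(Add(Add(Rational(-13, 7), Mul(-67, -5)), -1804), Rational(1, 2)) = Pow(Add(Add(Rational(-13, 7), 335), -1804), Rational(1, 2)) = Pow(Add(Rational(2332, 7), -1804), Rational(1, 2)) = Pow(Rational(-10296, 7), Rational(1, 2)) = Mul(Rational(6, 7), I, Pow(2002, Rational(1, 2)))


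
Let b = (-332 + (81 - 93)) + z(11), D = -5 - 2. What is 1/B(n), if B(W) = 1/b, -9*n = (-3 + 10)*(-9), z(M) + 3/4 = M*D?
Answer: -1687/4 ≈ -421.75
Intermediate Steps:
D = -7
z(M) = -3/4 - 7*M (z(M) = -3/4 + M*(-7) = -3/4 - 7*M)
b = -1687/4 (b = (-332 + (81 - 93)) + (-3/4 - 7*11) = (-332 - 12) + (-3/4 - 77) = -344 - 311/4 = -1687/4 ≈ -421.75)
n = 7 (n = -(-3 + 10)*(-9)/9 = -7*(-9)/9 = -1/9*(-63) = 7)
B(W) = -4/1687 (B(W) = 1/(-1687/4) = -4/1687)
1/B(n) = 1/(-4/1687) = -1687/4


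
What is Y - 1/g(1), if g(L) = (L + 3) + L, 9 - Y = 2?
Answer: 34/5 ≈ 6.8000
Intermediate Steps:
Y = 7 (Y = 9 - 1*2 = 9 - 2 = 7)
g(L) = 3 + 2*L (g(L) = (3 + L) + L = 3 + 2*L)
Y - 1/g(1) = 7 - 1/(3 + 2*1) = 7 - 1/(3 + 2) = 7 - 1/5 = 34/5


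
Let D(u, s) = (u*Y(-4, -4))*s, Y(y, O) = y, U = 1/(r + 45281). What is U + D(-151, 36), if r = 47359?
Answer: 2014364161/92640 ≈ 21744.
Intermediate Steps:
U = 1/92640 (U = 1/(47359 + 45281) = 1/92640 ≈ 1.0794e-5)
D(u, s) = -4*s*u (D(u, s) = (u*(-4))*s = (-4*u)*s = -4*s*u)
U + D(-151, 36) = 1/92640 - 4*36*(-151) = 1/92640 + 21744 = 2014364161/92640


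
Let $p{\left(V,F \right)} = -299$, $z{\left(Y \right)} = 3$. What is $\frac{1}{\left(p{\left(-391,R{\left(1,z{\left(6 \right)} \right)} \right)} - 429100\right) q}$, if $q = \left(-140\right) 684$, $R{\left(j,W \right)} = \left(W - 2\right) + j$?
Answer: $\frac{1}{41119248240} \approx 2.432 \cdot 10^{-11}$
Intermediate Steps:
$R{\left(j,W \right)} = -2 + W + j$ ($R{\left(j,W \right)} = \left(-2 + W\right) + j = -2 + W + j$)
$q = -95760$
$\frac{1}{\left(p{\left(-391,R{\left(1,z{\left(6 \right)} \right)} \right)} - 429100\right) q} = \frac{1}{\left(-299 - 429100\right) \left(-95760\right)} = \frac{1}{-429399} \left(- \frac{1}{95760}\right) = \left(- \frac{1}{429399}\right) \left(- \frac{1}{95760}\right) = \frac{1}{41119248240}$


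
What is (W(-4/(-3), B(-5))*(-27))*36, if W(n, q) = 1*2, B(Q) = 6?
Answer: -1944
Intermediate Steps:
W(n, q) = 2
(W(-4/(-3), B(-5))*(-27))*36 = (2*(-27))*36 = -54*36 = -1944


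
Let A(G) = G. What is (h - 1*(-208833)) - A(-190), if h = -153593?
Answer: 55430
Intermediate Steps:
(h - 1*(-208833)) - A(-190) = (-153593 - 1*(-208833)) - 1*(-190) = (-153593 + 208833) + 190 = 55240 + 190 = 55430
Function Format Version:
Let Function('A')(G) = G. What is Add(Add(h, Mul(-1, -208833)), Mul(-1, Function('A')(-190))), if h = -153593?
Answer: 55430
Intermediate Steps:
Add(Add(h, Mul(-1, -208833)), Mul(-1, Function('A')(-190))) = Add(Add(-153593, Mul(-1, -208833)), Mul(-1, -190)) = Add(Add(-153593, 208833), 190) = Add(55240, 190) = 55430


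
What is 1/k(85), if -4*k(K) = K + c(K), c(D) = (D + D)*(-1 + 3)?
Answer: -4/425 ≈ -0.0094118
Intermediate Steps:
c(D) = 4*D (c(D) = (2*D)*2 = 4*D)
k(K) = -5*K/4 (k(K) = -(K + 4*K)/4 = -5*K/4)
1/k(85) = 1/(-5/4*85) = 1/(-425/4) = -4/425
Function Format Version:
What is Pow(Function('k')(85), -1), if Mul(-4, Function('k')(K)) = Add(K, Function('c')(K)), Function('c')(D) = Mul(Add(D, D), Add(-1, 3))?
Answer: Rational(-4, 425) ≈ -0.0094118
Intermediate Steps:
Function('c')(D) = Mul(4, D) (Function('c')(D) = Mul(Mul(2, D), 2) = Mul(4, D))
Function('k')(K) = Mul(Rational(-5, 4), K) (Function('k')(K) = Mul(Rational(-1, 4), Add(K, Mul(4, K))) = Mul(Rational(-1, 4), Mul(5, K)) = Mul(Rational(-5, 4), K))
Pow(Function('k')(85), -1) = Pow(Mul(Rational(-5, 4), 85), -1) = Pow(Rational(-425, 4), -1) = Rational(-4, 425)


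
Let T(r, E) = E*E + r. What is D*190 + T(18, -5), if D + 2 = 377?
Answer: 71293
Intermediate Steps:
T(r, E) = r + E**2 (T(r, E) = E**2 + r = r + E**2)
D = 375 (D = -2 + 377 = 375)
D*190 + T(18, -5) = 375*190 + (18 + (-5)**2) = 71250 + (18 + 25) = 71250 + 43 = 71293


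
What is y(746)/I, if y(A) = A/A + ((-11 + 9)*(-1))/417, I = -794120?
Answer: -419/331148040 ≈ -1.2653e-6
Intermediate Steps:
y(A) = 419/417 (y(A) = 1 - 2*(-1)*(1/417) = 1 + 2*(1/417) = 1 + 2/417 = 419/417)
y(746)/I = (419/417)/(-794120) = (419/417)*(-1/794120) = -419/331148040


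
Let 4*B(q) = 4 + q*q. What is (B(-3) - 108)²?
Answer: 175561/16 ≈ 10973.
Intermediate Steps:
B(q) = 1 + q²/4 (B(q) = (4 + q*q)/4 = (4 + q²)/4 = 1 + q²/4)
(B(-3) - 108)² = ((1 + (¼)*(-3)²) - 108)² = ((1 + (¼)*9) - 108)² = ((1 + 9/4) - 108)² = (13/4 - 108)² = (-419/4)² = 175561/16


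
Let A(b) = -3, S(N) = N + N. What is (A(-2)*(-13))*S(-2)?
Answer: -156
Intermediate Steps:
S(N) = 2*N
(A(-2)*(-13))*S(-2) = (-3*(-13))*(2*(-2)) = 39*(-4) = -156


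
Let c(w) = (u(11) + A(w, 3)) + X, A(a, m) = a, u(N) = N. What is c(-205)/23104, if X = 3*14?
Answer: -1/152 ≈ -0.0065789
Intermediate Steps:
X = 42
c(w) = 53 + w (c(w) = (11 + w) + 42 = 53 + w)
c(-205)/23104 = (53 - 205)/23104 = -152*1/23104 = -1/152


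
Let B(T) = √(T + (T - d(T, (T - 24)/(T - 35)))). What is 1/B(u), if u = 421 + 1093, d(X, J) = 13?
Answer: √335/1005 ≈ 0.018212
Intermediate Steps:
u = 1514
B(T) = √(-13 + 2*T) (B(T) = √(T + (T - 1*13)) = √(T + (T - 13)) = √(T + (-13 + T)) = √(-13 + 2*T))
1/B(u) = 1/(√(-13 + 2*1514)) = 1/(√(-13 + 3028)) = 1/(√3015) = 1/(3*√335) = √335/1005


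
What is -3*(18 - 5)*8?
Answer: -312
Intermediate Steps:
-3*(18 - 5)*8 = -3*13*8 = -39*8 = -312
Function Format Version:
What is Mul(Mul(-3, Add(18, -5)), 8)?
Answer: -312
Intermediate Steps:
Mul(Mul(-3, Add(18, -5)), 8) = Mul(Mul(-3, 13), 8) = Mul(-39, 8) = -312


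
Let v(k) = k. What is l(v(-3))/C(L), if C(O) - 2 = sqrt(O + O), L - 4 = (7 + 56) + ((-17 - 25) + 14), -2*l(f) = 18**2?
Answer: 162/37 - 81*sqrt(78)/37 ≈ -14.956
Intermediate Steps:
l(f) = -162 (l(f) = -1/2*18**2 = -1/2*324 = -162)
L = 39 (L = 4 + ((7 + 56) + ((-17 - 25) + 14)) = 4 + (63 + (-42 + 14)) = 4 + (63 - 28) = 4 + 35 = 39)
C(O) = 2 + sqrt(2)*sqrt(O) (C(O) = 2 + sqrt(O + O) = 2 + sqrt(2*O) = 2 + sqrt(2)*sqrt(O))
l(v(-3))/C(L) = -162/(2 + sqrt(2)*sqrt(39)) = -162/(2 + sqrt(78))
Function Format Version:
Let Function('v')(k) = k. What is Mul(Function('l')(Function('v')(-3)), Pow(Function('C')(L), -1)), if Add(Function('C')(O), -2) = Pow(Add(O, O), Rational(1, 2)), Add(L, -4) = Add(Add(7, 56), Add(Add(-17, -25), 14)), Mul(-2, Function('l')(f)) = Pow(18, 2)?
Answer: Add(Rational(162, 37), Mul(Rational(-81, 37), Pow(78, Rational(1, 2)))) ≈ -14.956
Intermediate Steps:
Function('l')(f) = -162 (Function('l')(f) = Mul(Rational(-1, 2), Pow(18, 2)) = Mul(Rational(-1, 2), 324) = -162)
L = 39 (L = Add(4, Add(Add(7, 56), Add(Add(-17, -25), 14))) = Add(4, Add(63, Add(-42, 14))) = Add(4, Add(63, -28)) = Add(4, 35) = 39)
Function('C')(O) = Add(2, Mul(Pow(2, Rational(1, 2)), Pow(O, Rational(1, 2)))) (Function('C')(O) = Add(2, Pow(Add(O, O), Rational(1, 2))) = Add(2, Pow(Mul(2, O), Rational(1, 2))) = Add(2, Mul(Pow(2, Rational(1, 2)), Pow(O, Rational(1, 2)))))
Mul(Function('l')(Function('v')(-3)), Pow(Function('C')(L), -1)) = Mul(-162, Pow(Add(2, Mul(Pow(2, Rational(1, 2)), Pow(39, Rational(1, 2)))), -1)) = Mul(-162, Pow(Add(2, Pow(78, Rational(1, 2))), -1))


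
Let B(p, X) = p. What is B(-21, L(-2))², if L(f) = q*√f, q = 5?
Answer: 441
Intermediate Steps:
L(f) = 5*√f
B(-21, L(-2))² = (-21)² = 441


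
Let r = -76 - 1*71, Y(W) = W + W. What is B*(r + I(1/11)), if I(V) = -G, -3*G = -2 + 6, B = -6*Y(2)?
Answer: 3496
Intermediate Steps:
Y(W) = 2*W
B = -24 (B = -12*2 = -6*4 = -24)
G = -4/3 (G = -(-2 + 6)/3 = -1/3*4 = -4/3 ≈ -1.3333)
r = -147 (r = -76 - 71 = -147)
I(V) = 4/3 (I(V) = -1*(-4/3) = 4/3)
B*(r + I(1/11)) = -24*(-147 + 4/3) = -24*(-437/3) = 3496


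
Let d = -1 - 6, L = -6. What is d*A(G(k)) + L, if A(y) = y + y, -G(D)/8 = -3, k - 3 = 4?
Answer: -342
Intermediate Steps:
k = 7 (k = 3 + 4 = 7)
G(D) = 24 (G(D) = -8*(-3) = 24)
d = -7
A(y) = 2*y
d*A(G(k)) + L = -14*24 - 6 = -7*48 - 6 = -336 - 6 = -342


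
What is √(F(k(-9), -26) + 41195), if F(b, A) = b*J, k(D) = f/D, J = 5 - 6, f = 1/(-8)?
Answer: √5932078/12 ≈ 202.97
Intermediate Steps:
f = -⅛ ≈ -0.12500
J = -1
k(D) = -1/(8*D)
F(b, A) = -b (F(b, A) = b*(-1) = -b)
√(F(k(-9), -26) + 41195) = √(-(-1)/(8*(-9)) + 41195) = √(-(-1)*(-1)/(8*9) + 41195) = √(-1*1/72 + 41195) = √(-1/72 + 41195) = √(2966039/72) = √5932078/12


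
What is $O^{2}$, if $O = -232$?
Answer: $53824$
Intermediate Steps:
$O^{2} = \left(-232\right)^{2} = 53824$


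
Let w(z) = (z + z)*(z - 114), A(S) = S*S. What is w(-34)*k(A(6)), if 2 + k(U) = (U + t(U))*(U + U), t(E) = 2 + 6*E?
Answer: 184030304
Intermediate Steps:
A(S) = S**2
k(U) = -2 + 2*U*(2 + 7*U) (k(U) = -2 + (U + (2 + 6*U))*(U + U) = -2 + (2 + 7*U)*(2*U) = -2 + 2*U*(2 + 7*U))
w(z) = 2*z*(-114 + z) (w(z) = (2*z)*(-114 + z) = 2*z*(-114 + z))
w(-34)*k(A(6)) = (2*(-34)*(-114 - 34))*(-2 + 4*6**2 + 14*(6**2)**2) = (2*(-34)*(-148))*(-2 + 4*36 + 14*36**2) = 10064*(-2 + 144 + 14*1296) = 10064*(-2 + 144 + 18144) = 10064*18286 = 184030304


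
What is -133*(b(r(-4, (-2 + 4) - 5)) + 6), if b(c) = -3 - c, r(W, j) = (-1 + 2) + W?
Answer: -798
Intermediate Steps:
r(W, j) = 1 + W
-133*(b(r(-4, (-2 + 4) - 5)) + 6) = -133*((-3 - (1 - 4)) + 6) = -133*((-3 - 1*(-3)) + 6) = -133*((-3 + 3) + 6) = -133*(0 + 6) = -133*6 = -798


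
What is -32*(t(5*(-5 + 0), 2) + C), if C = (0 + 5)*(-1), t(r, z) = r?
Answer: 960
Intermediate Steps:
C = -5 (C = 5*(-1) = -5)
-32*(t(5*(-5 + 0), 2) + C) = -32*(5*(-5 + 0) - 5) = -32*(5*(-5) - 5) = -32*(-25 - 5) = -32*(-30) = 960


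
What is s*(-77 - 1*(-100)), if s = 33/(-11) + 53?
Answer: 1150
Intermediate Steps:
s = 50 (s = 33*(-1/11) + 53 = -3 + 53 = 50)
s*(-77 - 1*(-100)) = 50*(-77 - 1*(-100)) = 50*(-77 + 100) = 50*23 = 1150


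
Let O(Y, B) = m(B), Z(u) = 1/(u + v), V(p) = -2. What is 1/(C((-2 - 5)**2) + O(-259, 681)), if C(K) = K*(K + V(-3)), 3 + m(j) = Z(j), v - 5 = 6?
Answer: 692/1591601 ≈ 0.00043478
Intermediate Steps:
v = 11 (v = 5 + 6 = 11)
Z(u) = 1/(11 + u) (Z(u) = 1/(u + 11) = 1/(11 + u))
m(j) = -3 + 1/(11 + j)
O(Y, B) = (-32 - 3*B)/(11 + B)
C(K) = K*(-2 + K) (C(K) = K*(K - 2) = K*(-2 + K))
1/(C((-2 - 5)**2) + O(-259, 681)) = 1/((-2 - 5)**2*(-2 + (-2 - 5)**2) + (-32 - 3*681)/(11 + 681)) = 1/((-7)**2*(-2 + (-7)**2) + (-32 - 2043)/692) = 1/(49*(-2 + 49) + (1/692)*(-2075)) = 1/(49*47 - 2075/692) = 1/(2303 - 2075/692) = 1/(1591601/692) = 692/1591601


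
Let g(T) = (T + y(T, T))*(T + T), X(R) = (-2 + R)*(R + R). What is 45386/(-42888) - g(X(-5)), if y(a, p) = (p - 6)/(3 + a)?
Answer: -15534832429/1565412 ≈ -9923.8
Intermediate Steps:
X(R) = 2*R*(-2 + R) (X(R) = (-2 + R)*(2*R) = 2*R*(-2 + R))
y(a, p) = (-6 + p)/(3 + a)
g(T) = 2*T*(T + (-6 + T)/(3 + T)) (g(T) = (T + (-6 + T)/(3 + T))*(T + T) = (T + (-6 + T)/(3 + T))*(2*T) = 2*T*(T + (-6 + T)/(3 + T)))
45386/(-42888) - g(X(-5)) = 45386/(-42888) - 2*2*(-5)*(-2 - 5)*(-6 + 2*(-5)*(-2 - 5) + (2*(-5)*(-2 - 5))*(3 + 2*(-5)*(-2 - 5)))/(3 + 2*(-5)*(-2 - 5)) = 45386*(-1/42888) - 2*2*(-5)*(-7)*(-6 + 2*(-5)*(-7) + (2*(-5)*(-7))*(3 + 2*(-5)*(-7)))/(3 + 2*(-5)*(-7)) = -22693/21444 - 2*70*(-6 + 70 + 70*(3 + 70))/(3 + 70) = -22693/21444 - 2*70*(-6 + 70 + 70*73)/73 = -22693/21444 - 2*70*(-6 + 70 + 5110)/73 = -22693/21444 - 2*70*5174/73 = -22693/21444 - 1*724360/73 = -22693/21444 - 724360/73 = -15534832429/1565412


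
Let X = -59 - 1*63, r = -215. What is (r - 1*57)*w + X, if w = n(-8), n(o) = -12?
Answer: 3142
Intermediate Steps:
w = -12
X = -122 (X = -59 - 63 = -122)
(r - 1*57)*w + X = (-215 - 1*57)*(-12) - 122 = (-215 - 57)*(-12) - 122 = -272*(-12) - 122 = 3264 - 122 = 3142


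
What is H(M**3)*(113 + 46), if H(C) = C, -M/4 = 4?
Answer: -651264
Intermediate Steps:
M = -16 (M = -4*4 = -16)
H(M**3)*(113 + 46) = (-16)**3*(113 + 46) = -4096*159 = -651264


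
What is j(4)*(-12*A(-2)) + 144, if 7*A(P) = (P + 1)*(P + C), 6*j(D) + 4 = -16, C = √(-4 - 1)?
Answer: 1088/7 - 40*I*√5/7 ≈ 155.43 - 12.778*I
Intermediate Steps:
C = I*√5 (C = √(-5) = I*√5 ≈ 2.2361*I)
j(D) = -10/3 (j(D) = -⅔ + (⅙)*(-16) = -⅔ - 8/3 = -10/3)
A(P) = (1 + P)*(P + I*√5)/7 (A(P) = ((P + 1)*(P + I*√5))/7 = ((1 + P)*(P + I*√5))/7 = (1 + P)*(P + I*√5)/7)
j(4)*(-12*A(-2)) + 144 = -(-40)*((⅐)*(-2) + (⅐)*(-2)² + I*√5/7 + (⅐)*I*(-2)*√5) + 144 = -(-40)*(-2/7 + (⅐)*4 + I*√5/7 - 2*I*√5/7) + 144 = -(-40)*(-2/7 + 4/7 + I*√5/7 - 2*I*√5/7) + 144 = -(-40)*(2/7 - I*√5/7) + 144 = -10*(-24/7 + 12*I*√5/7)/3 + 144 = (80/7 - 40*I*√5/7) + 144 = 1088/7 - 40*I*√5/7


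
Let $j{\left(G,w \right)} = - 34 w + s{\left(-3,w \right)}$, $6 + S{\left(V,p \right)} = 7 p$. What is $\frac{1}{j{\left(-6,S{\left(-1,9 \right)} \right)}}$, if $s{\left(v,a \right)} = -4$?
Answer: $- \frac{1}{1942} \approx -0.00051493$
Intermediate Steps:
$S{\left(V,p \right)} = -6 + 7 p$
$j{\left(G,w \right)} = -4 - 34 w$ ($j{\left(G,w \right)} = - 34 w - 4 = -4 - 34 w$)
$\frac{1}{j{\left(-6,S{\left(-1,9 \right)} \right)}} = \frac{1}{-4 - 34 \left(-6 + 7 \cdot 9\right)} = \frac{1}{-4 - 34 \left(-6 + 63\right)} = \frac{1}{-4 - 1938} = \frac{1}{-1942} = - \frac{1}{1942}$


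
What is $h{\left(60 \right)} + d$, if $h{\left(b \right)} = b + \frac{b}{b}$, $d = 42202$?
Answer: $42263$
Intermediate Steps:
$h{\left(b \right)} = 1 + b$ ($h{\left(b \right)} = b + 1 = 1 + b$)
$h{\left(60 \right)} + d = \left(1 + 60\right) + 42202 = 61 + 42202 = 42263$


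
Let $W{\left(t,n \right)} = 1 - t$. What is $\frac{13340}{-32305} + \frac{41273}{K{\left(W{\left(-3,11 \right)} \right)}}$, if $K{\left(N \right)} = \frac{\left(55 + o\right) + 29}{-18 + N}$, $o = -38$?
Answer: $- \frac{1866715335}{148603} \approx -12562.0$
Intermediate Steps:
$K{\left(N \right)} = \frac{46}{-18 + N}$ ($K{\left(N \right)} = \frac{\left(55 - 38\right) + 29}{-18 + N} = \frac{17 + 29}{-18 + N} = \frac{46}{-18 + N}$)
$\frac{13340}{-32305} + \frac{41273}{K{\left(W{\left(-3,11 \right)} \right)}} = \frac{13340}{-32305} + \frac{41273}{46 \frac{1}{-18 + \left(1 - -3\right)}} = 13340 \left(- \frac{1}{32305}\right) + \frac{41273}{46 \frac{1}{-18 + \left(1 + 3\right)}} = - \frac{2668}{6461} + \frac{41273}{46 \frac{1}{-18 + 4}} = - \frac{2668}{6461} + \frac{41273}{46 \frac{1}{-14}} = - \frac{2668}{6461} + \frac{41273}{46 \left(- \frac{1}{14}\right)} = - \frac{2668}{6461} + \frac{41273}{- \frac{23}{7}} = - \frac{2668}{6461} + 41273 \left(- \frac{7}{23}\right) = - \frac{2668}{6461} - \frac{288911}{23} = - \frac{1866715335}{148603}$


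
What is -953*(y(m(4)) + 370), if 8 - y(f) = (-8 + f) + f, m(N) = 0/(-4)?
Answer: -367858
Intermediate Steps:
m(N) = 0 (m(N) = 0*(-¼) = 0)
y(f) = 16 - 2*f (y(f) = 8 - ((-8 + f) + f) = 8 - (-8 + 2*f) = 8 + (8 - 2*f) = 16 - 2*f)
-953*(y(m(4)) + 370) = -953*((16 - 2*0) + 370) = -953*((16 + 0) + 370) = -953*(16 + 370) = -953*386 = -367858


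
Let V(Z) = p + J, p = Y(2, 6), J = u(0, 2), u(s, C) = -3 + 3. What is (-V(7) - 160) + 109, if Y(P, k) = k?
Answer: -57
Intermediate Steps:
u(s, C) = 0
J = 0
p = 6
V(Z) = 6 (V(Z) = 6 + 0 = 6)
(-V(7) - 160) + 109 = (-1*6 - 160) + 109 = (-6 - 160) + 109 = -166 + 109 = -57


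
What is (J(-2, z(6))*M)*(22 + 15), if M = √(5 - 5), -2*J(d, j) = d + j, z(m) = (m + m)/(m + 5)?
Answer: 0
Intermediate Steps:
z(m) = 2*m/(5 + m) (z(m) = (2*m)/(5 + m) = 2*m/(5 + m))
J(d, j) = -d/2 - j/2 (J(d, j) = -(d + j)/2 = -d/2 - j/2)
M = 0 (M = √0 = 0)
(J(-2, z(6))*M)*(22 + 15) = ((-½*(-2) - 6/(5 + 6))*0)*(22 + 15) = ((1 - 6/11)*0)*37 = ((5/11)*0)*37 = 0*37 = 0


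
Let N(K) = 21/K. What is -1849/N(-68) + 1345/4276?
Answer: 537658277/89796 ≈ 5987.6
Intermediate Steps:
-1849/N(-68) + 1345/4276 = -1849/(21/(-68)) + 1345/4276 = -1849/(21*(-1/68)) + 1345*(1/4276) = -1849/(-21/68) + 1345/4276 = -1849*(-68/21) + 1345/4276 = 125732/21 + 1345/4276 = 537658277/89796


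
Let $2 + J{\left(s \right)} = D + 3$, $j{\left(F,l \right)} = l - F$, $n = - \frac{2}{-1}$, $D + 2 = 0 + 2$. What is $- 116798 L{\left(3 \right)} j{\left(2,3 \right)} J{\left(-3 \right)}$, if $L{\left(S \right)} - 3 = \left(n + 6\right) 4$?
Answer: $-4087930$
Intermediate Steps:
$D = 0$ ($D = -2 + \left(0 + 2\right) = -2 + 2 = 0$)
$n = 2$ ($n = \left(-2\right) \left(-1\right) = 2$)
$L{\left(S \right)} = 35$ ($L{\left(S \right)} = 3 + \left(2 + 6\right) 4 = 3 + 8 \cdot 4 = 3 + 32 = 35$)
$J{\left(s \right)} = 1$ ($J{\left(s \right)} = -2 + \left(0 + 3\right) = -2 + 3 = 1$)
$- 116798 L{\left(3 \right)} j{\left(2,3 \right)} J{\left(-3 \right)} = - 116798 \cdot 35 \left(3 - 2\right) 1 = - 116798 \cdot 35 \cdot 1 \cdot 1 = - 116798 \cdot 35 \cdot 1 = \left(-116798\right) 35 = -4087930$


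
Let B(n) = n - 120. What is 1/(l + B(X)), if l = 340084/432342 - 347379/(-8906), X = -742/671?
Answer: -21177408186/1722022960621 ≈ -0.012298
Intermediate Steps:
X = -742/671 (X = -742*1/671 = -742/671 ≈ -1.1058)
l = 76607659861/1925218926 (l = 340084*(1/432342) - 347379*(-1/8906) = 170042/216171 + 347379/8906 = 76607659861/1925218926 ≈ 39.792)
B(n) = -120 + n
1/(l + B(X)) = 1/(76607659861/1925218926 + (-120 - 742/671)) = 1/(76607659861/1925218926 - 81262/671) = 1/(-1722022960621/21177408186) = -21177408186/1722022960621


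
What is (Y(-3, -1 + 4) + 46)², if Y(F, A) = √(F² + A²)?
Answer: 2134 + 276*√2 ≈ 2524.3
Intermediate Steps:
Y(F, A) = √(A² + F²)
(Y(-3, -1 + 4) + 46)² = (√((-1 + 4)² + (-3)²) + 46)² = (√(3² + 9) + 46)² = (√(9 + 9) + 46)² = (√18 + 46)² = (3*√2 + 46)² = (46 + 3*√2)²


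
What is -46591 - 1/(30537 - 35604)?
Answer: -236076596/5067 ≈ -46591.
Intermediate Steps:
-46591 - 1/(30537 - 35604) = -46591 - 1/(-5067) = -46591 - 1*(-1/5067) = -46591 + 1/5067 = -236076596/5067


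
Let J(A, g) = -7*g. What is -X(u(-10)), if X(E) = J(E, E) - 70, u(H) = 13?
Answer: 161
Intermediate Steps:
X(E) = -70 - 7*E (X(E) = -7*E - 70 = -70 - 7*E)
-X(u(-10)) = -(-70 - 7*13) = -(-70 - 91) = -1*(-161) = 161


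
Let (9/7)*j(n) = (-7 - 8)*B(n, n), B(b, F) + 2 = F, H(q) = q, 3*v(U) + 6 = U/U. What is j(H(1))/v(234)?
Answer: -7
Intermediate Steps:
v(U) = -5/3 (v(U) = -2 + (U/U)/3 = -2 + (⅓)*1 = -2 + ⅓ = -5/3)
B(b, F) = -2 + F
j(n) = 70/3 - 35*n/3 (j(n) = 7*((-7 - 8)*(-2 + n))/9 = 7*(-15*(-2 + n))/9 = 7*(30 - 15*n)/9 = 70/3 - 35*n/3)
j(H(1))/v(234) = (70/3 - 35/3*1)/(-5/3) = (70/3 - 35/3)*(-⅗) = (35/3)*(-⅗) = -7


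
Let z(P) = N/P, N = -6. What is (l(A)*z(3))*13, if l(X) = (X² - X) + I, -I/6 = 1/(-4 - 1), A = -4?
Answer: -2756/5 ≈ -551.20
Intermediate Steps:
z(P) = -6/P
I = 6/5 (I = -6/(-4 - 1) = -6/(-5) = -6*(-⅕) = 6/5 ≈ 1.2000)
l(X) = 6/5 + X² - X (l(X) = (X² - X) + 6/5 = 6/5 + X² - X)
(l(A)*z(3))*13 = ((6/5 + (-4)² - 1*(-4))*(-6/3))*13 = ((6/5 + 16 + 4)*(-6*⅓))*13 = ((106/5)*(-2))*13 = -212/5*13 = -2756/5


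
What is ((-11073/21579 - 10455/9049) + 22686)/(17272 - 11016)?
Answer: 369127704707/101799910748 ≈ 3.6260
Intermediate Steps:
((-11073/21579 - 10455/9049) + 22686)/(17272 - 11016) = ((-11073*1/21579 - 10455*1/9049) + 22686)/6256 = ((-3691/7193 - 10455/9049) + 22686)*(1/6256) = (-108602674/65089457 + 22686)*(1/6256) = (1476510818828/65089457)*(1/6256) = 369127704707/101799910748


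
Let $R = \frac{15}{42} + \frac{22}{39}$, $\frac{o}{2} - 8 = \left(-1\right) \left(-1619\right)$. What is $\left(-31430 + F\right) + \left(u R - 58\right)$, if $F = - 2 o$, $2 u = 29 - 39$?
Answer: $- \frac{20748331}{546} \approx -38001.0$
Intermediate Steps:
$o = 3254$ ($o = 16 + 2 \left(\left(-1\right) \left(-1619\right)\right) = 16 + 2 \cdot 1619 = 16 + 3238 = 3254$)
$u = -5$ ($u = \frac{29 - 39}{2} = \frac{1}{2} \left(-10\right) = -5$)
$R = \frac{503}{546}$ ($R = 15 \cdot \frac{1}{42} + 22 \cdot \frac{1}{39} = \frac{5}{14} + \frac{22}{39} = \frac{503}{546} \approx 0.92125$)
$F = -6508$ ($F = \left(-2\right) 3254 = -6508$)
$\left(-31430 + F\right) + \left(u R - 58\right) = \left(-31430 - 6508\right) - \frac{34183}{546} = -37938 - \frac{34183}{546} = - \frac{20748331}{546}$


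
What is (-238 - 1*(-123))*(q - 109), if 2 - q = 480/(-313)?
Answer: 3796265/313 ≈ 12129.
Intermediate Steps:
q = 1106/313 (q = 2 - 480/(-313) = 2 - 480*(-1)/313 = 2 - 1*(-480/313) = 2 + 480/313 = 1106/313 ≈ 3.5335)
(-238 - 1*(-123))*(q - 109) = (-238 - 1*(-123))*(1106/313 - 109) = (-238 + 123)*(-33011/313) = -115*(-33011/313) = 3796265/313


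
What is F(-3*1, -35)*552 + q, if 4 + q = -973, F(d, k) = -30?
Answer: -17537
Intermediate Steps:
q = -977 (q = -4 - 973 = -977)
F(-3*1, -35)*552 + q = -30*552 - 977 = -16560 - 977 = -17537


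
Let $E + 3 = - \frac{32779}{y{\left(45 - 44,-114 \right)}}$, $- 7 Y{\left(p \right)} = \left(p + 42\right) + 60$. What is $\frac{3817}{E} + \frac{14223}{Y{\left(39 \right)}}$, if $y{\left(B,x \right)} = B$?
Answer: $- \frac{1088115633}{1540754} \approx -706.22$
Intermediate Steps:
$Y{\left(p \right)} = - \frac{102}{7} - \frac{p}{7}$ ($Y{\left(p \right)} = - \frac{\left(p + 42\right) + 60}{7} = - \frac{\left(42 + p\right) + 60}{7} = - \frac{102 + p}{7} = - \frac{102}{7} - \frac{p}{7}$)
$E = -32782$ ($E = -3 - \frac{32779}{45 - 44} = -3 - \frac{32779}{1} = -3 - 32779 = -32782$)
$\frac{3817}{E} + \frac{14223}{Y{\left(39 \right)}} = \frac{3817}{-32782} + \frac{14223}{- \frac{102}{7} - \frac{39}{7}} = 3817 \left(- \frac{1}{32782}\right) + \frac{14223}{- \frac{102}{7} - \frac{39}{7}} = - \frac{3817}{32782} + \frac{14223}{- \frac{141}{7}} = - \frac{3817}{32782} + 14223 \left(- \frac{7}{141}\right) = - \frac{3817}{32782} - \frac{33187}{47} = - \frac{1088115633}{1540754}$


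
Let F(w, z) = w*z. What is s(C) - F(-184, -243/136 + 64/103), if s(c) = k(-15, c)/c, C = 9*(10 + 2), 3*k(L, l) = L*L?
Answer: -13473325/63036 ≈ -213.74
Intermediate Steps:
k(L, l) = L**2/3 (k(L, l) = (L*L)/3 = L**2/3)
C = 108 (C = 9*12 = 108)
s(c) = 75/c (s(c) = ((1/3)*(-15)**2)/c = ((1/3)*225)/c = 75/c)
s(C) - F(-184, -243/136 + 64/103) = 75/108 - (-184)*(-243/136 + 64/103) = 75*(1/108) - (-184)*(-243*1/136 + 64*(1/103)) = 25/36 - (-184)*(-243/136 + 64/103) = 25/36 - (-184)*(-16325)/14008 = 25/36 - 1*375475/1751 = 25/36 - 375475/1751 = -13473325/63036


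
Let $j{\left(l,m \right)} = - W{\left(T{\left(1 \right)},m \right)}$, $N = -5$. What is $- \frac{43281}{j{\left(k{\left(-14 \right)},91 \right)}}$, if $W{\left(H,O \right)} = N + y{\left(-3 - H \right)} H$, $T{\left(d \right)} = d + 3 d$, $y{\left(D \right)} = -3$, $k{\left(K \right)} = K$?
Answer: $- \frac{43281}{17} \approx -2545.9$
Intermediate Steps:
$T{\left(d \right)} = 4 d$
$W{\left(H,O \right)} = -5 - 3 H$
$j{\left(l,m \right)} = 17$ ($j{\left(l,m \right)} = - (-5 - 3 \cdot 4 \cdot 1) = - (-5 - 12) = \left(-1\right) \left(-17\right) = 17$)
$- \frac{43281}{j{\left(k{\left(-14 \right)},91 \right)}} = - \frac{43281}{17}$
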